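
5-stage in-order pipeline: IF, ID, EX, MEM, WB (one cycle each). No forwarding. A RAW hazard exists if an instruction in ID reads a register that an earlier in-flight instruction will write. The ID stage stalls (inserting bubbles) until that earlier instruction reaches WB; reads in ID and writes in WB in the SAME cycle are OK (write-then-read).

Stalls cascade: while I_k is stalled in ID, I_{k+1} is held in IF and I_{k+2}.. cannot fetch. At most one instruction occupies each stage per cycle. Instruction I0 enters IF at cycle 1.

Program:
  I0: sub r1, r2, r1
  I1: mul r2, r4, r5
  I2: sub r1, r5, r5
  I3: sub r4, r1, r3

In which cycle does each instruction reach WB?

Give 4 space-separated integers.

Answer: 5 6 7 10

Derivation:
I0 sub r1 <- r2,r1: IF@1 ID@2 stall=0 (-) EX@3 MEM@4 WB@5
I1 mul r2 <- r4,r5: IF@2 ID@3 stall=0 (-) EX@4 MEM@5 WB@6
I2 sub r1 <- r5,r5: IF@3 ID@4 stall=0 (-) EX@5 MEM@6 WB@7
I3 sub r4 <- r1,r3: IF@4 ID@5 stall=2 (RAW on I2.r1 (WB@7)) EX@8 MEM@9 WB@10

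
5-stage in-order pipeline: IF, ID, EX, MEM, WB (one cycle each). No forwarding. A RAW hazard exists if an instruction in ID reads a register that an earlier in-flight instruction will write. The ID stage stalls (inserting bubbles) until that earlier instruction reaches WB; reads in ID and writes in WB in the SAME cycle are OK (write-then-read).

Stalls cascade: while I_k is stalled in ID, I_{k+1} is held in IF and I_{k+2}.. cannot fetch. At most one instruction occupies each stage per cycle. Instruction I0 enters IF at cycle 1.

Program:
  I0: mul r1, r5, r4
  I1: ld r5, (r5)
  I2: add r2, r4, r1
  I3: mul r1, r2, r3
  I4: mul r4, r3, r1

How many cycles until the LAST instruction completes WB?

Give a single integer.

Answer: 14

Derivation:
I0 mul r1 <- r5,r4: IF@1 ID@2 stall=0 (-) EX@3 MEM@4 WB@5
I1 ld r5 <- r5: IF@2 ID@3 stall=0 (-) EX@4 MEM@5 WB@6
I2 add r2 <- r4,r1: IF@3 ID@4 stall=1 (RAW on I0.r1 (WB@5)) EX@6 MEM@7 WB@8
I3 mul r1 <- r2,r3: IF@4 ID@6 stall=2 (RAW on I2.r2 (WB@8)) EX@9 MEM@10 WB@11
I4 mul r4 <- r3,r1: IF@6 ID@9 stall=2 (RAW on I3.r1 (WB@11)) EX@12 MEM@13 WB@14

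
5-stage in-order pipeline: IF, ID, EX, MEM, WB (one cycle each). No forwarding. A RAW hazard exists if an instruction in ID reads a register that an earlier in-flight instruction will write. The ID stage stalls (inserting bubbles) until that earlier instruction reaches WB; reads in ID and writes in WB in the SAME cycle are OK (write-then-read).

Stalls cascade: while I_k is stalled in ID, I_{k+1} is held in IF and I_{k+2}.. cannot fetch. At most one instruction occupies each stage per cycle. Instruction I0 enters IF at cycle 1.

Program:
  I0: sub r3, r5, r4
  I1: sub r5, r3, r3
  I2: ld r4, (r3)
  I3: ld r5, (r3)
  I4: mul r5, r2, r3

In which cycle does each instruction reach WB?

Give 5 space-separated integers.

I0 sub r3 <- r5,r4: IF@1 ID@2 stall=0 (-) EX@3 MEM@4 WB@5
I1 sub r5 <- r3,r3: IF@2 ID@3 stall=2 (RAW on I0.r3 (WB@5)) EX@6 MEM@7 WB@8
I2 ld r4 <- r3: IF@3 ID@6 stall=0 (-) EX@7 MEM@8 WB@9
I3 ld r5 <- r3: IF@6 ID@7 stall=0 (-) EX@8 MEM@9 WB@10
I4 mul r5 <- r2,r3: IF@7 ID@8 stall=0 (-) EX@9 MEM@10 WB@11

Answer: 5 8 9 10 11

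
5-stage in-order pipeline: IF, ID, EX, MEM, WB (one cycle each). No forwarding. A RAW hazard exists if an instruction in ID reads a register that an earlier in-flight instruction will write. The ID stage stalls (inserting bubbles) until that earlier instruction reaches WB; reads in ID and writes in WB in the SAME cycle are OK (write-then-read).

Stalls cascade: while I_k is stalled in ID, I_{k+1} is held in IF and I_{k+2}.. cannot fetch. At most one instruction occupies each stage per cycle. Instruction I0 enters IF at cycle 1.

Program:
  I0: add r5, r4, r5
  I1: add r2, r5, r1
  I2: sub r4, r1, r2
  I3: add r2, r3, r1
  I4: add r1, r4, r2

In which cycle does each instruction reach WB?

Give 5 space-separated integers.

Answer: 5 8 11 12 15

Derivation:
I0 add r5 <- r4,r5: IF@1 ID@2 stall=0 (-) EX@3 MEM@4 WB@5
I1 add r2 <- r5,r1: IF@2 ID@3 stall=2 (RAW on I0.r5 (WB@5)) EX@6 MEM@7 WB@8
I2 sub r4 <- r1,r2: IF@3 ID@6 stall=2 (RAW on I1.r2 (WB@8)) EX@9 MEM@10 WB@11
I3 add r2 <- r3,r1: IF@6 ID@9 stall=0 (-) EX@10 MEM@11 WB@12
I4 add r1 <- r4,r2: IF@9 ID@10 stall=2 (RAW on I3.r2 (WB@12)) EX@13 MEM@14 WB@15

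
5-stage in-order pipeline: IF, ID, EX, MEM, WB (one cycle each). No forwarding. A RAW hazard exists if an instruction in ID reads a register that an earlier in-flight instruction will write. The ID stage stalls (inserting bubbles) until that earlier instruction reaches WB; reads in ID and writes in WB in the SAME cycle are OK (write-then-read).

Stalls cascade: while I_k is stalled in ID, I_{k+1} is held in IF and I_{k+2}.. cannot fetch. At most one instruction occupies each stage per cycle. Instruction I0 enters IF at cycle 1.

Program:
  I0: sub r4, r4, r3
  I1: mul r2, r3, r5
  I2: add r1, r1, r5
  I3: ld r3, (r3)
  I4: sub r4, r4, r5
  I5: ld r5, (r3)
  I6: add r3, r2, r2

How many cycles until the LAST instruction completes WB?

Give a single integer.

I0 sub r4 <- r4,r3: IF@1 ID@2 stall=0 (-) EX@3 MEM@4 WB@5
I1 mul r2 <- r3,r5: IF@2 ID@3 stall=0 (-) EX@4 MEM@5 WB@6
I2 add r1 <- r1,r5: IF@3 ID@4 stall=0 (-) EX@5 MEM@6 WB@7
I3 ld r3 <- r3: IF@4 ID@5 stall=0 (-) EX@6 MEM@7 WB@8
I4 sub r4 <- r4,r5: IF@5 ID@6 stall=0 (-) EX@7 MEM@8 WB@9
I5 ld r5 <- r3: IF@6 ID@7 stall=1 (RAW on I3.r3 (WB@8)) EX@9 MEM@10 WB@11
I6 add r3 <- r2,r2: IF@7 ID@9 stall=0 (-) EX@10 MEM@11 WB@12

Answer: 12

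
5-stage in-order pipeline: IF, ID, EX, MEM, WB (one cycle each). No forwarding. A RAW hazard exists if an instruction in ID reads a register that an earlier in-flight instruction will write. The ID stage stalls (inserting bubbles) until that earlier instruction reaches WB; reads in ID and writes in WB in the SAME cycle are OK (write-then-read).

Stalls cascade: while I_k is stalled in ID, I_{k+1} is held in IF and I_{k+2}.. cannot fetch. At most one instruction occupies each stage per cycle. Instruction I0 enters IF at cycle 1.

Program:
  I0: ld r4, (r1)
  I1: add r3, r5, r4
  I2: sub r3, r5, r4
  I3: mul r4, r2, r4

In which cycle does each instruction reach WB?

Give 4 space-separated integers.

Answer: 5 8 9 10

Derivation:
I0 ld r4 <- r1: IF@1 ID@2 stall=0 (-) EX@3 MEM@4 WB@5
I1 add r3 <- r5,r4: IF@2 ID@3 stall=2 (RAW on I0.r4 (WB@5)) EX@6 MEM@7 WB@8
I2 sub r3 <- r5,r4: IF@3 ID@6 stall=0 (-) EX@7 MEM@8 WB@9
I3 mul r4 <- r2,r4: IF@6 ID@7 stall=0 (-) EX@8 MEM@9 WB@10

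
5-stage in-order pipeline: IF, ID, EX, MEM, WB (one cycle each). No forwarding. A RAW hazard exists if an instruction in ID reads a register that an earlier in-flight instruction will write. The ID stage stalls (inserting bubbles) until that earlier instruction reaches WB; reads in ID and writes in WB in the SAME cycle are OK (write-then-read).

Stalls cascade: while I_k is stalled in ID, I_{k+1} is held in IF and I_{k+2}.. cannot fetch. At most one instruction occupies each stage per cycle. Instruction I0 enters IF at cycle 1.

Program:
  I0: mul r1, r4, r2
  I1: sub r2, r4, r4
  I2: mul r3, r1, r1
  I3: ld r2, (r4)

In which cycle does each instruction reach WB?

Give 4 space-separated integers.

I0 mul r1 <- r4,r2: IF@1 ID@2 stall=0 (-) EX@3 MEM@4 WB@5
I1 sub r2 <- r4,r4: IF@2 ID@3 stall=0 (-) EX@4 MEM@5 WB@6
I2 mul r3 <- r1,r1: IF@3 ID@4 stall=1 (RAW on I0.r1 (WB@5)) EX@6 MEM@7 WB@8
I3 ld r2 <- r4: IF@4 ID@6 stall=0 (-) EX@7 MEM@8 WB@9

Answer: 5 6 8 9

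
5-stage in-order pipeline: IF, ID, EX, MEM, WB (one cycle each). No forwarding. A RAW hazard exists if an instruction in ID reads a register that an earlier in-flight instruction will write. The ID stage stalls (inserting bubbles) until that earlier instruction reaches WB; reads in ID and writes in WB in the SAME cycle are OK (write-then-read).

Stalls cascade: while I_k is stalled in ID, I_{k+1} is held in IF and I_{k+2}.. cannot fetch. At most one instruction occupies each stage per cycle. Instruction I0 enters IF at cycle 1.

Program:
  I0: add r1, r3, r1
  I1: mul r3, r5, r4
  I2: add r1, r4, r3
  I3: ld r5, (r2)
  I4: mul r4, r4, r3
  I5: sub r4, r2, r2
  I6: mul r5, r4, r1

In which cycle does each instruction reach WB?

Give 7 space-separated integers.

Answer: 5 6 9 10 11 12 15

Derivation:
I0 add r1 <- r3,r1: IF@1 ID@2 stall=0 (-) EX@3 MEM@4 WB@5
I1 mul r3 <- r5,r4: IF@2 ID@3 stall=0 (-) EX@4 MEM@5 WB@6
I2 add r1 <- r4,r3: IF@3 ID@4 stall=2 (RAW on I1.r3 (WB@6)) EX@7 MEM@8 WB@9
I3 ld r5 <- r2: IF@4 ID@7 stall=0 (-) EX@8 MEM@9 WB@10
I4 mul r4 <- r4,r3: IF@7 ID@8 stall=0 (-) EX@9 MEM@10 WB@11
I5 sub r4 <- r2,r2: IF@8 ID@9 stall=0 (-) EX@10 MEM@11 WB@12
I6 mul r5 <- r4,r1: IF@9 ID@10 stall=2 (RAW on I5.r4 (WB@12)) EX@13 MEM@14 WB@15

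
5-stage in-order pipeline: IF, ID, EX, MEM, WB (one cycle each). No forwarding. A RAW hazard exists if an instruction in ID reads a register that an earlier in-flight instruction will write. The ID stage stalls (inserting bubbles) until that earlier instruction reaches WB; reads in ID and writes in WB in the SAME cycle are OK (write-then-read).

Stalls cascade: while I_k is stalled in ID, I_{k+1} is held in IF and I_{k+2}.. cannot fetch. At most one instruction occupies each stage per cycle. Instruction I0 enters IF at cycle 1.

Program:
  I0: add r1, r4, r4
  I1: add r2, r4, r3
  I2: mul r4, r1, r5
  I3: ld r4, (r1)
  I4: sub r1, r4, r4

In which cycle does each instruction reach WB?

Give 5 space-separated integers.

I0 add r1 <- r4,r4: IF@1 ID@2 stall=0 (-) EX@3 MEM@4 WB@5
I1 add r2 <- r4,r3: IF@2 ID@3 stall=0 (-) EX@4 MEM@5 WB@6
I2 mul r4 <- r1,r5: IF@3 ID@4 stall=1 (RAW on I0.r1 (WB@5)) EX@6 MEM@7 WB@8
I3 ld r4 <- r1: IF@4 ID@6 stall=0 (-) EX@7 MEM@8 WB@9
I4 sub r1 <- r4,r4: IF@6 ID@7 stall=2 (RAW on I3.r4 (WB@9)) EX@10 MEM@11 WB@12

Answer: 5 6 8 9 12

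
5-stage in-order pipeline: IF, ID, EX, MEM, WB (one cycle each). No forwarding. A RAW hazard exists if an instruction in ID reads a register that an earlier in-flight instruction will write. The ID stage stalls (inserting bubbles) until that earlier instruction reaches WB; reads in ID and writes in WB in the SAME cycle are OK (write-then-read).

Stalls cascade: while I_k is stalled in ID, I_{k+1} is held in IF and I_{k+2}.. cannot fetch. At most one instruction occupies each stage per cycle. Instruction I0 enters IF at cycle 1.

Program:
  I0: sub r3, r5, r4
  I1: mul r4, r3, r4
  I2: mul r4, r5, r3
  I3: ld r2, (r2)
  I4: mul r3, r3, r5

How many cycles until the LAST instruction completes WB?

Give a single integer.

I0 sub r3 <- r5,r4: IF@1 ID@2 stall=0 (-) EX@3 MEM@4 WB@5
I1 mul r4 <- r3,r4: IF@2 ID@3 stall=2 (RAW on I0.r3 (WB@5)) EX@6 MEM@7 WB@8
I2 mul r4 <- r5,r3: IF@3 ID@6 stall=0 (-) EX@7 MEM@8 WB@9
I3 ld r2 <- r2: IF@6 ID@7 stall=0 (-) EX@8 MEM@9 WB@10
I4 mul r3 <- r3,r5: IF@7 ID@8 stall=0 (-) EX@9 MEM@10 WB@11

Answer: 11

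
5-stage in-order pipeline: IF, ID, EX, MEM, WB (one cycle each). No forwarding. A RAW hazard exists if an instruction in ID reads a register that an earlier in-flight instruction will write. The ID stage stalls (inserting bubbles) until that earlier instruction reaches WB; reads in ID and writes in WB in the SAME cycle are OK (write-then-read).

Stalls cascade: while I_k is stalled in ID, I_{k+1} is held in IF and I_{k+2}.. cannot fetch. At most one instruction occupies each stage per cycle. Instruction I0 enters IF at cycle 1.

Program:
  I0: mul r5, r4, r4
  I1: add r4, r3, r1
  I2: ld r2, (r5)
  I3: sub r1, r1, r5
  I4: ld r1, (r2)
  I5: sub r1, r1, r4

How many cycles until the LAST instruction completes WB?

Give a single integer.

Answer: 14

Derivation:
I0 mul r5 <- r4,r4: IF@1 ID@2 stall=0 (-) EX@3 MEM@4 WB@5
I1 add r4 <- r3,r1: IF@2 ID@3 stall=0 (-) EX@4 MEM@5 WB@6
I2 ld r2 <- r5: IF@3 ID@4 stall=1 (RAW on I0.r5 (WB@5)) EX@6 MEM@7 WB@8
I3 sub r1 <- r1,r5: IF@4 ID@6 stall=0 (-) EX@7 MEM@8 WB@9
I4 ld r1 <- r2: IF@6 ID@7 stall=1 (RAW on I2.r2 (WB@8)) EX@9 MEM@10 WB@11
I5 sub r1 <- r1,r4: IF@7 ID@9 stall=2 (RAW on I4.r1 (WB@11)) EX@12 MEM@13 WB@14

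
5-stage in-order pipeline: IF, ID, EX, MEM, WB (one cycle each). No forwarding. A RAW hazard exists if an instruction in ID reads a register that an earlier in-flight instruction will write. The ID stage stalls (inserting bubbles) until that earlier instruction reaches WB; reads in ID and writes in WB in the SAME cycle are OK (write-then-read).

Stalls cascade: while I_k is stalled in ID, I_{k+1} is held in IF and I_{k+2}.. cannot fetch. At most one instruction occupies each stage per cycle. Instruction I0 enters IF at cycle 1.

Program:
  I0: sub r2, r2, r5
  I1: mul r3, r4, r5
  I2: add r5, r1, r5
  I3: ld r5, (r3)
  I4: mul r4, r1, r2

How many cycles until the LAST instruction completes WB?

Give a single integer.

Answer: 10

Derivation:
I0 sub r2 <- r2,r5: IF@1 ID@2 stall=0 (-) EX@3 MEM@4 WB@5
I1 mul r3 <- r4,r5: IF@2 ID@3 stall=0 (-) EX@4 MEM@5 WB@6
I2 add r5 <- r1,r5: IF@3 ID@4 stall=0 (-) EX@5 MEM@6 WB@7
I3 ld r5 <- r3: IF@4 ID@5 stall=1 (RAW on I1.r3 (WB@6)) EX@7 MEM@8 WB@9
I4 mul r4 <- r1,r2: IF@5 ID@7 stall=0 (-) EX@8 MEM@9 WB@10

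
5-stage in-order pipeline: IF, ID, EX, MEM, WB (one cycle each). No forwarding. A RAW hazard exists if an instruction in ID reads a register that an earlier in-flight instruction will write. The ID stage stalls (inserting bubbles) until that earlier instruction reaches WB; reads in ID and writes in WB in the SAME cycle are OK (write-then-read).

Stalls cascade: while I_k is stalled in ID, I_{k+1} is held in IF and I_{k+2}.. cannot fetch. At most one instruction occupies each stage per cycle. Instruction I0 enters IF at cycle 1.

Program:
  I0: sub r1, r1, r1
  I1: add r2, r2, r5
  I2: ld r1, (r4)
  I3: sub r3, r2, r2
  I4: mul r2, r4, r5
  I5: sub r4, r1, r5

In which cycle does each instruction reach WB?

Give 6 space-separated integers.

I0 sub r1 <- r1,r1: IF@1 ID@2 stall=0 (-) EX@3 MEM@4 WB@5
I1 add r2 <- r2,r5: IF@2 ID@3 stall=0 (-) EX@4 MEM@5 WB@6
I2 ld r1 <- r4: IF@3 ID@4 stall=0 (-) EX@5 MEM@6 WB@7
I3 sub r3 <- r2,r2: IF@4 ID@5 stall=1 (RAW on I1.r2 (WB@6)) EX@7 MEM@8 WB@9
I4 mul r2 <- r4,r5: IF@5 ID@7 stall=0 (-) EX@8 MEM@9 WB@10
I5 sub r4 <- r1,r5: IF@7 ID@8 stall=0 (-) EX@9 MEM@10 WB@11

Answer: 5 6 7 9 10 11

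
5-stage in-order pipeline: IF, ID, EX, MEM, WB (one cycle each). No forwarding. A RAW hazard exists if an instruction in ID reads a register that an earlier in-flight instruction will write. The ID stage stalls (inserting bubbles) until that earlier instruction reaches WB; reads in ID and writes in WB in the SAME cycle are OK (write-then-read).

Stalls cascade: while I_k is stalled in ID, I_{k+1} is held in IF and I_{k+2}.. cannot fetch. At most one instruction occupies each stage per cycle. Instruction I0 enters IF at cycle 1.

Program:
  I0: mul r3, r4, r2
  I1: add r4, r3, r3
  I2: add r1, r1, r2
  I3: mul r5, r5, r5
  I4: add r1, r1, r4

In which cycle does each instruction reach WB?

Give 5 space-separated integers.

Answer: 5 8 9 10 12

Derivation:
I0 mul r3 <- r4,r2: IF@1 ID@2 stall=0 (-) EX@3 MEM@4 WB@5
I1 add r4 <- r3,r3: IF@2 ID@3 stall=2 (RAW on I0.r3 (WB@5)) EX@6 MEM@7 WB@8
I2 add r1 <- r1,r2: IF@3 ID@6 stall=0 (-) EX@7 MEM@8 WB@9
I3 mul r5 <- r5,r5: IF@6 ID@7 stall=0 (-) EX@8 MEM@9 WB@10
I4 add r1 <- r1,r4: IF@7 ID@8 stall=1 (RAW on I2.r1 (WB@9)) EX@10 MEM@11 WB@12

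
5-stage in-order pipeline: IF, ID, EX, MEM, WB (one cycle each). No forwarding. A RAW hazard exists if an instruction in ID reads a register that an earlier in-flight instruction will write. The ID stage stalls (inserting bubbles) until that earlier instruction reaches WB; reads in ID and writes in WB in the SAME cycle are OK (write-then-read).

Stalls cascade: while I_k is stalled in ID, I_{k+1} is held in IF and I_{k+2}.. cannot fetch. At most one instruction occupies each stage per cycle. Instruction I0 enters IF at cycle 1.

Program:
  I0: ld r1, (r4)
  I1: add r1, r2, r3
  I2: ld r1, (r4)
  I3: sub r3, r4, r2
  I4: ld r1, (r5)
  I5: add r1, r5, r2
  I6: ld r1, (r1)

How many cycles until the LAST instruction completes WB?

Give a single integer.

I0 ld r1 <- r4: IF@1 ID@2 stall=0 (-) EX@3 MEM@4 WB@5
I1 add r1 <- r2,r3: IF@2 ID@3 stall=0 (-) EX@4 MEM@5 WB@6
I2 ld r1 <- r4: IF@3 ID@4 stall=0 (-) EX@5 MEM@6 WB@7
I3 sub r3 <- r4,r2: IF@4 ID@5 stall=0 (-) EX@6 MEM@7 WB@8
I4 ld r1 <- r5: IF@5 ID@6 stall=0 (-) EX@7 MEM@8 WB@9
I5 add r1 <- r5,r2: IF@6 ID@7 stall=0 (-) EX@8 MEM@9 WB@10
I6 ld r1 <- r1: IF@7 ID@8 stall=2 (RAW on I5.r1 (WB@10)) EX@11 MEM@12 WB@13

Answer: 13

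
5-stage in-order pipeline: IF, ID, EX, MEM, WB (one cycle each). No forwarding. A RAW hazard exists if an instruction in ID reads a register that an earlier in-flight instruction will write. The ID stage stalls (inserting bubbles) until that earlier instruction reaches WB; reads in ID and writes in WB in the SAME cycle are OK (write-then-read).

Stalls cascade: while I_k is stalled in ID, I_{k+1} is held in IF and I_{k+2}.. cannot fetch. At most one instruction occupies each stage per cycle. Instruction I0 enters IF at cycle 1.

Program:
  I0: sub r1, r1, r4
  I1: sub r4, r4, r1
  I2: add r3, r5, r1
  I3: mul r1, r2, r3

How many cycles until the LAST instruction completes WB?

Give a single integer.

I0 sub r1 <- r1,r4: IF@1 ID@2 stall=0 (-) EX@3 MEM@4 WB@5
I1 sub r4 <- r4,r1: IF@2 ID@3 stall=2 (RAW on I0.r1 (WB@5)) EX@6 MEM@7 WB@8
I2 add r3 <- r5,r1: IF@3 ID@6 stall=0 (-) EX@7 MEM@8 WB@9
I3 mul r1 <- r2,r3: IF@6 ID@7 stall=2 (RAW on I2.r3 (WB@9)) EX@10 MEM@11 WB@12

Answer: 12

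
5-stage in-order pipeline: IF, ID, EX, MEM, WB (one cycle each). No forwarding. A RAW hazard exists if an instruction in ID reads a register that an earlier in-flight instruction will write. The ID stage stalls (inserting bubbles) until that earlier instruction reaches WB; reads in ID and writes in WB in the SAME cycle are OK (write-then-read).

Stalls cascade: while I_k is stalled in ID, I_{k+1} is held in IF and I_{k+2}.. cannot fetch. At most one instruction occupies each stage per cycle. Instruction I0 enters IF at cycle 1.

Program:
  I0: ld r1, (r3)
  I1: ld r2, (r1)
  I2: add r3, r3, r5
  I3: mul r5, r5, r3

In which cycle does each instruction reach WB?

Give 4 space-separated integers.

Answer: 5 8 9 12

Derivation:
I0 ld r1 <- r3: IF@1 ID@2 stall=0 (-) EX@3 MEM@4 WB@5
I1 ld r2 <- r1: IF@2 ID@3 stall=2 (RAW on I0.r1 (WB@5)) EX@6 MEM@7 WB@8
I2 add r3 <- r3,r5: IF@3 ID@6 stall=0 (-) EX@7 MEM@8 WB@9
I3 mul r5 <- r5,r3: IF@6 ID@7 stall=2 (RAW on I2.r3 (WB@9)) EX@10 MEM@11 WB@12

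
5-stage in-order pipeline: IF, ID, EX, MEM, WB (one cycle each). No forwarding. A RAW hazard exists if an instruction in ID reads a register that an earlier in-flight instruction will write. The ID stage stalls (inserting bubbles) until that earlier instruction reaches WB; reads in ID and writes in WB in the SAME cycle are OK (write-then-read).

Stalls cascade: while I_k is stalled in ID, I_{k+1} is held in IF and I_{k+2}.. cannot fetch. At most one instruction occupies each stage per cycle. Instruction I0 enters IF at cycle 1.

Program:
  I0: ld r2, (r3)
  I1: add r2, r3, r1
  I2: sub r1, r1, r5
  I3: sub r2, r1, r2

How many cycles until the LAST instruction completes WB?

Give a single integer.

Answer: 10

Derivation:
I0 ld r2 <- r3: IF@1 ID@2 stall=0 (-) EX@3 MEM@4 WB@5
I1 add r2 <- r3,r1: IF@2 ID@3 stall=0 (-) EX@4 MEM@5 WB@6
I2 sub r1 <- r1,r5: IF@3 ID@4 stall=0 (-) EX@5 MEM@6 WB@7
I3 sub r2 <- r1,r2: IF@4 ID@5 stall=2 (RAW on I2.r1 (WB@7)) EX@8 MEM@9 WB@10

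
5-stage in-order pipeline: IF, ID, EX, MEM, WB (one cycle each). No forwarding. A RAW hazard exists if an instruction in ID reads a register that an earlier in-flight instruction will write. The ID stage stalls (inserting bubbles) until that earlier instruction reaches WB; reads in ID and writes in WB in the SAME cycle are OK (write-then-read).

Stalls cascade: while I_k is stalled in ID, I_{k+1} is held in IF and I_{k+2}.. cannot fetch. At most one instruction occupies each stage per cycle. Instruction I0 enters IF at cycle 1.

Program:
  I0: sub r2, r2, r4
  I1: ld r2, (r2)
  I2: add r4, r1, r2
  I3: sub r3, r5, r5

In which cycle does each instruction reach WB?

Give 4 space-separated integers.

Answer: 5 8 11 12

Derivation:
I0 sub r2 <- r2,r4: IF@1 ID@2 stall=0 (-) EX@3 MEM@4 WB@5
I1 ld r2 <- r2: IF@2 ID@3 stall=2 (RAW on I0.r2 (WB@5)) EX@6 MEM@7 WB@8
I2 add r4 <- r1,r2: IF@3 ID@6 stall=2 (RAW on I1.r2 (WB@8)) EX@9 MEM@10 WB@11
I3 sub r3 <- r5,r5: IF@6 ID@9 stall=0 (-) EX@10 MEM@11 WB@12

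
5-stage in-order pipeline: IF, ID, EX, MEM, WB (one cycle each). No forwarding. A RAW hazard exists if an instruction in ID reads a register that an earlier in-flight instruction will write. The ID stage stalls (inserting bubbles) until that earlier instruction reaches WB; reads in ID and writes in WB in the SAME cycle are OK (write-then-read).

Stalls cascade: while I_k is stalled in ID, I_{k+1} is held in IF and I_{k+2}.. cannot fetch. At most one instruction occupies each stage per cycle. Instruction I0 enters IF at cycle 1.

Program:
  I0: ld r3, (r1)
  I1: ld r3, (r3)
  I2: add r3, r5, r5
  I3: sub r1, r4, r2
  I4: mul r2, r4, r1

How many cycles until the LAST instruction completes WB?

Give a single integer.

Answer: 13

Derivation:
I0 ld r3 <- r1: IF@1 ID@2 stall=0 (-) EX@3 MEM@4 WB@5
I1 ld r3 <- r3: IF@2 ID@3 stall=2 (RAW on I0.r3 (WB@5)) EX@6 MEM@7 WB@8
I2 add r3 <- r5,r5: IF@3 ID@6 stall=0 (-) EX@7 MEM@8 WB@9
I3 sub r1 <- r4,r2: IF@6 ID@7 stall=0 (-) EX@8 MEM@9 WB@10
I4 mul r2 <- r4,r1: IF@7 ID@8 stall=2 (RAW on I3.r1 (WB@10)) EX@11 MEM@12 WB@13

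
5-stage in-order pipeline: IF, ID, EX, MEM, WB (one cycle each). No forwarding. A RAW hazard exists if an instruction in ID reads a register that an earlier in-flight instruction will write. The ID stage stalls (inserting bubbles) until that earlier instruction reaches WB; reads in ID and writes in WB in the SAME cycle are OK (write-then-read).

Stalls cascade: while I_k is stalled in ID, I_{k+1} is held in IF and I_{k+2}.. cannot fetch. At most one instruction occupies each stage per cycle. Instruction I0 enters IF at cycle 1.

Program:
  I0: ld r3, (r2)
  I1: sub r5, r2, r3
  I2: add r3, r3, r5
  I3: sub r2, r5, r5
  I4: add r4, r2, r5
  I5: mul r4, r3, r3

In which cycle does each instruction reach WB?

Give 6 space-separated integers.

Answer: 5 8 11 12 15 16

Derivation:
I0 ld r3 <- r2: IF@1 ID@2 stall=0 (-) EX@3 MEM@4 WB@5
I1 sub r5 <- r2,r3: IF@2 ID@3 stall=2 (RAW on I0.r3 (WB@5)) EX@6 MEM@7 WB@8
I2 add r3 <- r3,r5: IF@3 ID@6 stall=2 (RAW on I1.r5 (WB@8)) EX@9 MEM@10 WB@11
I3 sub r2 <- r5,r5: IF@6 ID@9 stall=0 (-) EX@10 MEM@11 WB@12
I4 add r4 <- r2,r5: IF@9 ID@10 stall=2 (RAW on I3.r2 (WB@12)) EX@13 MEM@14 WB@15
I5 mul r4 <- r3,r3: IF@10 ID@13 stall=0 (-) EX@14 MEM@15 WB@16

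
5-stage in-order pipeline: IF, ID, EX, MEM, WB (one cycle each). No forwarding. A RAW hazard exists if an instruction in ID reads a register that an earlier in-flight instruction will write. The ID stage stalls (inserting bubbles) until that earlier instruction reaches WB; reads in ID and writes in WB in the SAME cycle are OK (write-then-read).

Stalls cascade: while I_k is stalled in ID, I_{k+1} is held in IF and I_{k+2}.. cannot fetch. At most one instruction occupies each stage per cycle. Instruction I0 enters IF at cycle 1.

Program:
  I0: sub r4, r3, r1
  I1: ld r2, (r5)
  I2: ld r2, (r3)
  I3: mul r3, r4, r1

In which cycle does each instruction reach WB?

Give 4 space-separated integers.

I0 sub r4 <- r3,r1: IF@1 ID@2 stall=0 (-) EX@3 MEM@4 WB@5
I1 ld r2 <- r5: IF@2 ID@3 stall=0 (-) EX@4 MEM@5 WB@6
I2 ld r2 <- r3: IF@3 ID@4 stall=0 (-) EX@5 MEM@6 WB@7
I3 mul r3 <- r4,r1: IF@4 ID@5 stall=0 (-) EX@6 MEM@7 WB@8

Answer: 5 6 7 8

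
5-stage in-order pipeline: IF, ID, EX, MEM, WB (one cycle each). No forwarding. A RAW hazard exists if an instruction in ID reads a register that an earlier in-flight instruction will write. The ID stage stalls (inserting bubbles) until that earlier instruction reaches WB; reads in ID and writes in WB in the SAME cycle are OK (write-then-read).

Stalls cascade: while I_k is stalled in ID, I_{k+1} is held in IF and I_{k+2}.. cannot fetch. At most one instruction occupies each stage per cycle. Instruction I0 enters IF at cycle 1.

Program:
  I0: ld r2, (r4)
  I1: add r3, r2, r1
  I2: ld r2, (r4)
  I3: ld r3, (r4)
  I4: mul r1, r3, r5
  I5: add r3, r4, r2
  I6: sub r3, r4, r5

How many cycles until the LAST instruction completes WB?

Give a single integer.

Answer: 15

Derivation:
I0 ld r2 <- r4: IF@1 ID@2 stall=0 (-) EX@3 MEM@4 WB@5
I1 add r3 <- r2,r1: IF@2 ID@3 stall=2 (RAW on I0.r2 (WB@5)) EX@6 MEM@7 WB@8
I2 ld r2 <- r4: IF@3 ID@6 stall=0 (-) EX@7 MEM@8 WB@9
I3 ld r3 <- r4: IF@6 ID@7 stall=0 (-) EX@8 MEM@9 WB@10
I4 mul r1 <- r3,r5: IF@7 ID@8 stall=2 (RAW on I3.r3 (WB@10)) EX@11 MEM@12 WB@13
I5 add r3 <- r4,r2: IF@8 ID@11 stall=0 (-) EX@12 MEM@13 WB@14
I6 sub r3 <- r4,r5: IF@11 ID@12 stall=0 (-) EX@13 MEM@14 WB@15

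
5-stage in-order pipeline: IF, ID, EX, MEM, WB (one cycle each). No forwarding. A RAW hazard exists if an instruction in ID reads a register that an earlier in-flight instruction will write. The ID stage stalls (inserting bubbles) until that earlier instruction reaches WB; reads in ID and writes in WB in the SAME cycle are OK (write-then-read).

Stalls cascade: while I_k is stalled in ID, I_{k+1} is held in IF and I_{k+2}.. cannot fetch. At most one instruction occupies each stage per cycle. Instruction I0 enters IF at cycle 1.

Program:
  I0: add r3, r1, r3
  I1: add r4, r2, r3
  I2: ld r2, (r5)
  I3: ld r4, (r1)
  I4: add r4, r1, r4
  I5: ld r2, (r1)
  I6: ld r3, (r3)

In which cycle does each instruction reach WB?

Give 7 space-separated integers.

I0 add r3 <- r1,r3: IF@1 ID@2 stall=0 (-) EX@3 MEM@4 WB@5
I1 add r4 <- r2,r3: IF@2 ID@3 stall=2 (RAW on I0.r3 (WB@5)) EX@6 MEM@7 WB@8
I2 ld r2 <- r5: IF@3 ID@6 stall=0 (-) EX@7 MEM@8 WB@9
I3 ld r4 <- r1: IF@6 ID@7 stall=0 (-) EX@8 MEM@9 WB@10
I4 add r4 <- r1,r4: IF@7 ID@8 stall=2 (RAW on I3.r4 (WB@10)) EX@11 MEM@12 WB@13
I5 ld r2 <- r1: IF@8 ID@11 stall=0 (-) EX@12 MEM@13 WB@14
I6 ld r3 <- r3: IF@11 ID@12 stall=0 (-) EX@13 MEM@14 WB@15

Answer: 5 8 9 10 13 14 15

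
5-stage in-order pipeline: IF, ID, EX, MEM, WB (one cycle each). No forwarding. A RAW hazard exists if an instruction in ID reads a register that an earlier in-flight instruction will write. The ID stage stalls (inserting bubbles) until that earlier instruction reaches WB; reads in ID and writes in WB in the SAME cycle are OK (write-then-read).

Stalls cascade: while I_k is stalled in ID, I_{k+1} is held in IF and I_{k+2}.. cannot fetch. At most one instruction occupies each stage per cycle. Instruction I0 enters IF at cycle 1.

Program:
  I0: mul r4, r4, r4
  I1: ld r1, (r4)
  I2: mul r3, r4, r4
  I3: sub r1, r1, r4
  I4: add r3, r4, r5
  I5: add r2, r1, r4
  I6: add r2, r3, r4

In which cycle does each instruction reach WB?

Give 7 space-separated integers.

Answer: 5 8 9 11 12 14 15

Derivation:
I0 mul r4 <- r4,r4: IF@1 ID@2 stall=0 (-) EX@3 MEM@4 WB@5
I1 ld r1 <- r4: IF@2 ID@3 stall=2 (RAW on I0.r4 (WB@5)) EX@6 MEM@7 WB@8
I2 mul r3 <- r4,r4: IF@3 ID@6 stall=0 (-) EX@7 MEM@8 WB@9
I3 sub r1 <- r1,r4: IF@6 ID@7 stall=1 (RAW on I1.r1 (WB@8)) EX@9 MEM@10 WB@11
I4 add r3 <- r4,r5: IF@7 ID@9 stall=0 (-) EX@10 MEM@11 WB@12
I5 add r2 <- r1,r4: IF@9 ID@10 stall=1 (RAW on I3.r1 (WB@11)) EX@12 MEM@13 WB@14
I6 add r2 <- r3,r4: IF@10 ID@12 stall=0 (-) EX@13 MEM@14 WB@15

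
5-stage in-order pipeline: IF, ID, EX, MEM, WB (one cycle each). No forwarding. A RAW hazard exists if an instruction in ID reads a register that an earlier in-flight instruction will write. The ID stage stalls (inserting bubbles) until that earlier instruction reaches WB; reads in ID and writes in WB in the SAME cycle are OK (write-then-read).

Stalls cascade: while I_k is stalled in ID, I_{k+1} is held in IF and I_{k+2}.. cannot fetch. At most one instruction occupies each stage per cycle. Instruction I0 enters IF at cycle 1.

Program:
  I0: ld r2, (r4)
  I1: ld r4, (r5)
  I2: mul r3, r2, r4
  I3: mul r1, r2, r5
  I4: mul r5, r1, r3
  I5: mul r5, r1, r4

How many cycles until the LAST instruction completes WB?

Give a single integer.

Answer: 14

Derivation:
I0 ld r2 <- r4: IF@1 ID@2 stall=0 (-) EX@3 MEM@4 WB@5
I1 ld r4 <- r5: IF@2 ID@3 stall=0 (-) EX@4 MEM@5 WB@6
I2 mul r3 <- r2,r4: IF@3 ID@4 stall=2 (RAW on I1.r4 (WB@6)) EX@7 MEM@8 WB@9
I3 mul r1 <- r2,r5: IF@4 ID@7 stall=0 (-) EX@8 MEM@9 WB@10
I4 mul r5 <- r1,r3: IF@7 ID@8 stall=2 (RAW on I3.r1 (WB@10)) EX@11 MEM@12 WB@13
I5 mul r5 <- r1,r4: IF@8 ID@11 stall=0 (-) EX@12 MEM@13 WB@14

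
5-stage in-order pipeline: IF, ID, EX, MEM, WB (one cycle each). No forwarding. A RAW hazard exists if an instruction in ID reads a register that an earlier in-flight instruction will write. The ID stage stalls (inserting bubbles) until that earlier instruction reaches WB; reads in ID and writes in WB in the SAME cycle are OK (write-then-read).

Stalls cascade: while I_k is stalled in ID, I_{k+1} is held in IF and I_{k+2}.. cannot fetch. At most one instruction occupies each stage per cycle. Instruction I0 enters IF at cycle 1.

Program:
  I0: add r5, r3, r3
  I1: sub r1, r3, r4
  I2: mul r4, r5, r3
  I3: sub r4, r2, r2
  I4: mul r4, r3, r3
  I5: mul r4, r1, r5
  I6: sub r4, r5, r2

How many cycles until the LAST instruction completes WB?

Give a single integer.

I0 add r5 <- r3,r3: IF@1 ID@2 stall=0 (-) EX@3 MEM@4 WB@5
I1 sub r1 <- r3,r4: IF@2 ID@3 stall=0 (-) EX@4 MEM@5 WB@6
I2 mul r4 <- r5,r3: IF@3 ID@4 stall=1 (RAW on I0.r5 (WB@5)) EX@6 MEM@7 WB@8
I3 sub r4 <- r2,r2: IF@4 ID@6 stall=0 (-) EX@7 MEM@8 WB@9
I4 mul r4 <- r3,r3: IF@6 ID@7 stall=0 (-) EX@8 MEM@9 WB@10
I5 mul r4 <- r1,r5: IF@7 ID@8 stall=0 (-) EX@9 MEM@10 WB@11
I6 sub r4 <- r5,r2: IF@8 ID@9 stall=0 (-) EX@10 MEM@11 WB@12

Answer: 12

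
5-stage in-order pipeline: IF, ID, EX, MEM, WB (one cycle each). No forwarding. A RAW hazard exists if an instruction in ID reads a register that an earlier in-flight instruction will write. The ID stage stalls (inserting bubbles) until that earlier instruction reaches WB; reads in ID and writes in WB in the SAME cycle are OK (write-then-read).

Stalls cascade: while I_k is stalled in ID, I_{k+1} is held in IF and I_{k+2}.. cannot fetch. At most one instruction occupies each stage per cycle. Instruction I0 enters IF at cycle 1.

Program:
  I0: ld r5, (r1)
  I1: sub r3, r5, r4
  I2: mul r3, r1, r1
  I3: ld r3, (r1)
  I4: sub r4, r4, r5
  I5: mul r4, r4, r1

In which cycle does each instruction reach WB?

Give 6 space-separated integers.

I0 ld r5 <- r1: IF@1 ID@2 stall=0 (-) EX@3 MEM@4 WB@5
I1 sub r3 <- r5,r4: IF@2 ID@3 stall=2 (RAW on I0.r5 (WB@5)) EX@6 MEM@7 WB@8
I2 mul r3 <- r1,r1: IF@3 ID@6 stall=0 (-) EX@7 MEM@8 WB@9
I3 ld r3 <- r1: IF@6 ID@7 stall=0 (-) EX@8 MEM@9 WB@10
I4 sub r4 <- r4,r5: IF@7 ID@8 stall=0 (-) EX@9 MEM@10 WB@11
I5 mul r4 <- r4,r1: IF@8 ID@9 stall=2 (RAW on I4.r4 (WB@11)) EX@12 MEM@13 WB@14

Answer: 5 8 9 10 11 14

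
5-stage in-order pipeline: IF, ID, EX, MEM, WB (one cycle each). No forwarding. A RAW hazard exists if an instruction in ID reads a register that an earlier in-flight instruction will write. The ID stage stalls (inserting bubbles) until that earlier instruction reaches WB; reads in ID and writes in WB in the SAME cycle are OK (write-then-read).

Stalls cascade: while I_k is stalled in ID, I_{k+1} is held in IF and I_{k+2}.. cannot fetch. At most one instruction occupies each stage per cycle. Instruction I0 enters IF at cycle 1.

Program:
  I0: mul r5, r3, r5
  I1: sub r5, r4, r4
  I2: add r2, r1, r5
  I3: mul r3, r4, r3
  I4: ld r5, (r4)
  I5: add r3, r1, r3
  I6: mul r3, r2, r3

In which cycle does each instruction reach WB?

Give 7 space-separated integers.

Answer: 5 6 9 10 11 13 16

Derivation:
I0 mul r5 <- r3,r5: IF@1 ID@2 stall=0 (-) EX@3 MEM@4 WB@5
I1 sub r5 <- r4,r4: IF@2 ID@3 stall=0 (-) EX@4 MEM@5 WB@6
I2 add r2 <- r1,r5: IF@3 ID@4 stall=2 (RAW on I1.r5 (WB@6)) EX@7 MEM@8 WB@9
I3 mul r3 <- r4,r3: IF@4 ID@7 stall=0 (-) EX@8 MEM@9 WB@10
I4 ld r5 <- r4: IF@7 ID@8 stall=0 (-) EX@9 MEM@10 WB@11
I5 add r3 <- r1,r3: IF@8 ID@9 stall=1 (RAW on I3.r3 (WB@10)) EX@11 MEM@12 WB@13
I6 mul r3 <- r2,r3: IF@9 ID@11 stall=2 (RAW on I5.r3 (WB@13)) EX@14 MEM@15 WB@16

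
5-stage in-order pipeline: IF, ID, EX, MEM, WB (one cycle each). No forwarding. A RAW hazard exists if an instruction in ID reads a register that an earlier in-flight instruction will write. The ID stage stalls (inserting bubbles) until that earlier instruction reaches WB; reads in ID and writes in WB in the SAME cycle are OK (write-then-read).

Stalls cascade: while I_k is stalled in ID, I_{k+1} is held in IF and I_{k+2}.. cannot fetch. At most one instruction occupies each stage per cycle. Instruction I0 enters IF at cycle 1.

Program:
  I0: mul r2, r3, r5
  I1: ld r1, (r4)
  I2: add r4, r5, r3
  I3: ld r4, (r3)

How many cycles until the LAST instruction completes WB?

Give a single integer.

I0 mul r2 <- r3,r5: IF@1 ID@2 stall=0 (-) EX@3 MEM@4 WB@5
I1 ld r1 <- r4: IF@2 ID@3 stall=0 (-) EX@4 MEM@5 WB@6
I2 add r4 <- r5,r3: IF@3 ID@4 stall=0 (-) EX@5 MEM@6 WB@7
I3 ld r4 <- r3: IF@4 ID@5 stall=0 (-) EX@6 MEM@7 WB@8

Answer: 8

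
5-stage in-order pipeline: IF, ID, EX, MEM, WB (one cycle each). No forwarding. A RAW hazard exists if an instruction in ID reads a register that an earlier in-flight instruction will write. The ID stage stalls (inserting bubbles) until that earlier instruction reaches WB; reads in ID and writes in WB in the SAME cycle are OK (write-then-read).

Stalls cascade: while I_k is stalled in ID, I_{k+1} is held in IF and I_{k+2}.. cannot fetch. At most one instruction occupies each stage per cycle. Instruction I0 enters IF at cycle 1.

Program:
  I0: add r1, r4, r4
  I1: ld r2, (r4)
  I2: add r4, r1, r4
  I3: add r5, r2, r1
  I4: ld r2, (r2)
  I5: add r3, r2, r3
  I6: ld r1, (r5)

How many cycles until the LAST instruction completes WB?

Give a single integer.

Answer: 14

Derivation:
I0 add r1 <- r4,r4: IF@1 ID@2 stall=0 (-) EX@3 MEM@4 WB@5
I1 ld r2 <- r4: IF@2 ID@3 stall=0 (-) EX@4 MEM@5 WB@6
I2 add r4 <- r1,r4: IF@3 ID@4 stall=1 (RAW on I0.r1 (WB@5)) EX@6 MEM@7 WB@8
I3 add r5 <- r2,r1: IF@4 ID@6 stall=0 (-) EX@7 MEM@8 WB@9
I4 ld r2 <- r2: IF@6 ID@7 stall=0 (-) EX@8 MEM@9 WB@10
I5 add r3 <- r2,r3: IF@7 ID@8 stall=2 (RAW on I4.r2 (WB@10)) EX@11 MEM@12 WB@13
I6 ld r1 <- r5: IF@8 ID@11 stall=0 (-) EX@12 MEM@13 WB@14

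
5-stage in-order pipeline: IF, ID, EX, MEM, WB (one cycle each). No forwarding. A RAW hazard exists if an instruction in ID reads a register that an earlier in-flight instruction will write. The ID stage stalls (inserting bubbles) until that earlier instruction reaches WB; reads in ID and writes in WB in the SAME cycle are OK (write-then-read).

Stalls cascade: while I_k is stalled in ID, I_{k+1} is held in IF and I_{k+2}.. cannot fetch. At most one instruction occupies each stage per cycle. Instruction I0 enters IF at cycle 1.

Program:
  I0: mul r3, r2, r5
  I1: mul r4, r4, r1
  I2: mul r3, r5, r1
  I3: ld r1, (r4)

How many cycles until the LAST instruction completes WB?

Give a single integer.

I0 mul r3 <- r2,r5: IF@1 ID@2 stall=0 (-) EX@3 MEM@4 WB@5
I1 mul r4 <- r4,r1: IF@2 ID@3 stall=0 (-) EX@4 MEM@5 WB@6
I2 mul r3 <- r5,r1: IF@3 ID@4 stall=0 (-) EX@5 MEM@6 WB@7
I3 ld r1 <- r4: IF@4 ID@5 stall=1 (RAW on I1.r4 (WB@6)) EX@7 MEM@8 WB@9

Answer: 9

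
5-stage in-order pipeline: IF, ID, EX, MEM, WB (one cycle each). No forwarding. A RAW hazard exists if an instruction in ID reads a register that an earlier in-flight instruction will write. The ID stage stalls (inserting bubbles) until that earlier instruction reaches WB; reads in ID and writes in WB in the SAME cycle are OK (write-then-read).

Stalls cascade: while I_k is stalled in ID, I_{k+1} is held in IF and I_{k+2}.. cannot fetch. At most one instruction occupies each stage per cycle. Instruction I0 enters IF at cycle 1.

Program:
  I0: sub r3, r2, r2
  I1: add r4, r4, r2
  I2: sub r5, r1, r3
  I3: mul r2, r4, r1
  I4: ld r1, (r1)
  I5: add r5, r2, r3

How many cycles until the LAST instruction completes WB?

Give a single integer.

Answer: 12

Derivation:
I0 sub r3 <- r2,r2: IF@1 ID@2 stall=0 (-) EX@3 MEM@4 WB@5
I1 add r4 <- r4,r2: IF@2 ID@3 stall=0 (-) EX@4 MEM@5 WB@6
I2 sub r5 <- r1,r3: IF@3 ID@4 stall=1 (RAW on I0.r3 (WB@5)) EX@6 MEM@7 WB@8
I3 mul r2 <- r4,r1: IF@4 ID@6 stall=0 (-) EX@7 MEM@8 WB@9
I4 ld r1 <- r1: IF@6 ID@7 stall=0 (-) EX@8 MEM@9 WB@10
I5 add r5 <- r2,r3: IF@7 ID@8 stall=1 (RAW on I3.r2 (WB@9)) EX@10 MEM@11 WB@12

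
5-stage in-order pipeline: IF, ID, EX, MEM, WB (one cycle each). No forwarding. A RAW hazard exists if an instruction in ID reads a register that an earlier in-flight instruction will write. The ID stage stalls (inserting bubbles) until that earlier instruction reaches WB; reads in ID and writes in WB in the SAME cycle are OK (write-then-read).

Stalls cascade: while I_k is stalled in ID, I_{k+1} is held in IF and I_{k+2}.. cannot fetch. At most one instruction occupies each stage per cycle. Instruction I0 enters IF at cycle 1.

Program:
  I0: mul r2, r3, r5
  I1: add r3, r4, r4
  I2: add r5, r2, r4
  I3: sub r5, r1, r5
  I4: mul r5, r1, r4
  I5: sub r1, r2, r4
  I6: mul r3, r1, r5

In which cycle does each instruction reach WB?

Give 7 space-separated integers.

Answer: 5 6 8 11 12 13 16

Derivation:
I0 mul r2 <- r3,r5: IF@1 ID@2 stall=0 (-) EX@3 MEM@4 WB@5
I1 add r3 <- r4,r4: IF@2 ID@3 stall=0 (-) EX@4 MEM@5 WB@6
I2 add r5 <- r2,r4: IF@3 ID@4 stall=1 (RAW on I0.r2 (WB@5)) EX@6 MEM@7 WB@8
I3 sub r5 <- r1,r5: IF@4 ID@6 stall=2 (RAW on I2.r5 (WB@8)) EX@9 MEM@10 WB@11
I4 mul r5 <- r1,r4: IF@6 ID@9 stall=0 (-) EX@10 MEM@11 WB@12
I5 sub r1 <- r2,r4: IF@9 ID@10 stall=0 (-) EX@11 MEM@12 WB@13
I6 mul r3 <- r1,r5: IF@10 ID@11 stall=2 (RAW on I5.r1 (WB@13)) EX@14 MEM@15 WB@16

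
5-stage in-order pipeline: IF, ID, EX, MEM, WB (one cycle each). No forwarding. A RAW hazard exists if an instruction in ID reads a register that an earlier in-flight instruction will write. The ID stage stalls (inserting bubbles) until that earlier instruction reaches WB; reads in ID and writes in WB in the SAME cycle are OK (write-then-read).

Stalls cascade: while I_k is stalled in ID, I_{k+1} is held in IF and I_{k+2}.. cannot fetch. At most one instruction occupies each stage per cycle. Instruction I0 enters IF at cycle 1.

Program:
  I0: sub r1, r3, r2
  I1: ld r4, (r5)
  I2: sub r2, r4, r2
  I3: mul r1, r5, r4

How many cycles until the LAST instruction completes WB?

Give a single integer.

Answer: 10

Derivation:
I0 sub r1 <- r3,r2: IF@1 ID@2 stall=0 (-) EX@3 MEM@4 WB@5
I1 ld r4 <- r5: IF@2 ID@3 stall=0 (-) EX@4 MEM@5 WB@6
I2 sub r2 <- r4,r2: IF@3 ID@4 stall=2 (RAW on I1.r4 (WB@6)) EX@7 MEM@8 WB@9
I3 mul r1 <- r5,r4: IF@4 ID@7 stall=0 (-) EX@8 MEM@9 WB@10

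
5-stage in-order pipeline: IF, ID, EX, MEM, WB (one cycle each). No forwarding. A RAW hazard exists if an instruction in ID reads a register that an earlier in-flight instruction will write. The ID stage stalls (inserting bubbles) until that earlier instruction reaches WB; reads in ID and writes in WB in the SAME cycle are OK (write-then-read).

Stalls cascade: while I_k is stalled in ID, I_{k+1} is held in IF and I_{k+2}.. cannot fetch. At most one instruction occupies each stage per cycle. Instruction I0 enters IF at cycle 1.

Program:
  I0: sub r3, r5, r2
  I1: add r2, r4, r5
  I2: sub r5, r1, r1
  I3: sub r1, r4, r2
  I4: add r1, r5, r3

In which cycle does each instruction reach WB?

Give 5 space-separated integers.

Answer: 5 6 7 9 10

Derivation:
I0 sub r3 <- r5,r2: IF@1 ID@2 stall=0 (-) EX@3 MEM@4 WB@5
I1 add r2 <- r4,r5: IF@2 ID@3 stall=0 (-) EX@4 MEM@5 WB@6
I2 sub r5 <- r1,r1: IF@3 ID@4 stall=0 (-) EX@5 MEM@6 WB@7
I3 sub r1 <- r4,r2: IF@4 ID@5 stall=1 (RAW on I1.r2 (WB@6)) EX@7 MEM@8 WB@9
I4 add r1 <- r5,r3: IF@5 ID@7 stall=0 (-) EX@8 MEM@9 WB@10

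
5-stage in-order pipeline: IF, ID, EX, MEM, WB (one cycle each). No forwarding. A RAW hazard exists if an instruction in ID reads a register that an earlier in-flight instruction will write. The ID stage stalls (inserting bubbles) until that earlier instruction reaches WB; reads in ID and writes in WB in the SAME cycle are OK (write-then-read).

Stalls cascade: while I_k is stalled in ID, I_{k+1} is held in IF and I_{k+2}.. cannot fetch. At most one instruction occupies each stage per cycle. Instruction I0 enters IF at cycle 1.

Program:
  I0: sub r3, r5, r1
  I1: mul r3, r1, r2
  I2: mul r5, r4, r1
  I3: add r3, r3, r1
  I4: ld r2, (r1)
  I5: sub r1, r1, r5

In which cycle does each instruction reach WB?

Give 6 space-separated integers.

Answer: 5 6 7 9 10 11

Derivation:
I0 sub r3 <- r5,r1: IF@1 ID@2 stall=0 (-) EX@3 MEM@4 WB@5
I1 mul r3 <- r1,r2: IF@2 ID@3 stall=0 (-) EX@4 MEM@5 WB@6
I2 mul r5 <- r4,r1: IF@3 ID@4 stall=0 (-) EX@5 MEM@6 WB@7
I3 add r3 <- r3,r1: IF@4 ID@5 stall=1 (RAW on I1.r3 (WB@6)) EX@7 MEM@8 WB@9
I4 ld r2 <- r1: IF@5 ID@7 stall=0 (-) EX@8 MEM@9 WB@10
I5 sub r1 <- r1,r5: IF@7 ID@8 stall=0 (-) EX@9 MEM@10 WB@11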